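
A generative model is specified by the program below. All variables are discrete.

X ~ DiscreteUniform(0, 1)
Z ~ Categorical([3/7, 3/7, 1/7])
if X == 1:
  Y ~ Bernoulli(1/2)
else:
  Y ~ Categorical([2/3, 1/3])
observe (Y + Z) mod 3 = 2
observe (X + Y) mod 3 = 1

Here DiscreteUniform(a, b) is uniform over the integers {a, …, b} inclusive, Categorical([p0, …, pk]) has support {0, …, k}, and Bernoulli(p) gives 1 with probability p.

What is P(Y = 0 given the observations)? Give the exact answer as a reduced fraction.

P(Y = 0 | obs) = 1/3

Enumerate traces; 2 have nonzero weight after conditioning:
  (X=0, Z=1, Y=1) weight 1/14
  (X=1, Z=2, Y=0) weight 1/28
Group by Y:
  weight(Y=0) = 1/28
  weight(Y=1) = 1/14
Total weight = 1/28 + 1/14 = 3/28
P(Y=0 | obs) = 1/28 / 3/28 = 1/3
P(Y=1 | obs) = 1/14 / 3/28 = 2/3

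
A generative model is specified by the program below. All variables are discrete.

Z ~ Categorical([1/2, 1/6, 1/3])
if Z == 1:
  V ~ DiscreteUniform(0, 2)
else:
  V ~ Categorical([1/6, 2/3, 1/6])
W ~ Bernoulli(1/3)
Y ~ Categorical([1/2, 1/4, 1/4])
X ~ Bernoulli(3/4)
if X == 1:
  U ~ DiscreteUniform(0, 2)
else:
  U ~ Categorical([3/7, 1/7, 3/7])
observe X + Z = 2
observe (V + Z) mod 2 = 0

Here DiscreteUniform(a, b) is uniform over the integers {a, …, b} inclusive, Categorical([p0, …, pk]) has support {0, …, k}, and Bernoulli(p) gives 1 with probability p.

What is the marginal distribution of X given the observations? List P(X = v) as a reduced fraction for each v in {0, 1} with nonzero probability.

P(X=0) = 2/5, P(X=1) = 3/5

Enumerate traces; 54 have nonzero weight after conditioning:
  (Z=1, V=1, W=0, Y=0, X=1, U=0) weight 1/216
  (Z=1, V=1, W=0, Y=0, X=1, U=1) weight 1/216
  (Z=1, V=1, W=0, Y=0, X=1, U=2) weight 1/216
  (Z=1, V=1, W=0, Y=1, X=1, U=0) weight 1/432
  (Z=1, V=1, W=0, Y=1, X=1, U=1) weight 1/432
  (Z=1, V=1, W=0, Y=1, X=1, U=2) weight 1/432
  (Z=1, V=1, W=0, Y=2, X=1, U=0) weight 1/432
  (Z=1, V=1, W=0, Y=2, X=1, U=1) weight 1/432
  (Z=2, V=0, W=0, Y=0, X=0, U=0) weight 1/504
  … 45 more
Group by X:
  weight(X=0) = 1/36
  weight(X=1) = 1/24
Total weight = 1/36 + 1/24 = 5/72
P(X=0 | obs) = 1/36 / 5/72 = 2/5
P(X=1 | obs) = 1/24 / 5/72 = 3/5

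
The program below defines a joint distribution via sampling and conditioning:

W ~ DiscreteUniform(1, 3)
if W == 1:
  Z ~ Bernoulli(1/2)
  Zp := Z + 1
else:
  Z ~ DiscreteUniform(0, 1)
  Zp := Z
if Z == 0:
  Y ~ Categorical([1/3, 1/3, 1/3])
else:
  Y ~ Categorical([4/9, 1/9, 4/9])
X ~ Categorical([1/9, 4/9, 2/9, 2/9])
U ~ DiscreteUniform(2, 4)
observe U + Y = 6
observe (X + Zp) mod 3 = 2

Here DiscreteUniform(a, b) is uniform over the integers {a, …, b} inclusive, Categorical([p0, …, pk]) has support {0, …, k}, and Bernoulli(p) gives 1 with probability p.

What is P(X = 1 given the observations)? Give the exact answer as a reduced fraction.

P(X = 1 | obs) = 11/17

Enumerate traces; 7 have nonzero weight after conditioning:
  (W=1, Z=0, Y=2, X=1, U=4) weight 2/243
  (W=1, Z=1, Y=2, X=0, U=4) weight 2/729
  (W=1, Z=1, Y=2, X=3, U=4) weight 4/729
  (W=2, Z=0, Y=2, X=2, U=4) weight 1/243
  (W=2, Z=1, Y=2, X=1, U=4) weight 8/729
  (W=3, Z=0, Y=2, X=2, U=4) weight 1/243
  (W=3, Z=1, Y=2, X=1, U=4) weight 8/729
Group by X:
  weight(X=0) = 2/729
  weight(X=1) = 22/729
  weight(X=2) = 2/243
  weight(X=3) = 4/729
Total weight = 2/729 + 22/729 + 2/243 + 4/729 = 34/729
P(X=0 | obs) = 2/729 / 34/729 = 1/17
P(X=1 | obs) = 22/729 / 34/729 = 11/17
P(X=2 | obs) = 2/243 / 34/729 = 3/17
P(X=3 | obs) = 4/729 / 34/729 = 2/17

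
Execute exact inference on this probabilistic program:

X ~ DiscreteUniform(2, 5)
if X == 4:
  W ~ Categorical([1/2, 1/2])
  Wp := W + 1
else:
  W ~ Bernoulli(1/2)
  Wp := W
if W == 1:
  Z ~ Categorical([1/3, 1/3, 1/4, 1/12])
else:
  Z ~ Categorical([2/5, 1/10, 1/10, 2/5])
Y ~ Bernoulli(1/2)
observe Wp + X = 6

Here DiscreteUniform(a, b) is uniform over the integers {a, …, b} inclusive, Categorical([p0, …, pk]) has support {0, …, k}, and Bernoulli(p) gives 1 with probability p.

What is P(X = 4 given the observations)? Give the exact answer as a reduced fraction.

P(X = 4 | obs) = 1/2

Enumerate traces; 16 have nonzero weight after conditioning:
  (X=4, W=1, Z=0, Y=0) weight 1/48
  (X=4, W=1, Z=0, Y=1) weight 1/48
  (X=4, W=1, Z=1, Y=0) weight 1/48
  (X=4, W=1, Z=1, Y=1) weight 1/48
  (X=4, W=1, Z=2, Y=0) weight 1/64
  (X=4, W=1, Z=2, Y=1) weight 1/64
  (X=4, W=1, Z=3, Y=0) weight 1/192
  (X=4, W=1, Z=3, Y=1) weight 1/192
  (X=5, W=1, Z=0, Y=0) weight 1/48
  … 7 more
Group by X:
  weight(X=4) = 1/8
  weight(X=5) = 1/8
Total weight = 1/8 + 1/8 = 1/4
P(X=4 | obs) = 1/8 / 1/4 = 1/2
P(X=5 | obs) = 1/8 / 1/4 = 1/2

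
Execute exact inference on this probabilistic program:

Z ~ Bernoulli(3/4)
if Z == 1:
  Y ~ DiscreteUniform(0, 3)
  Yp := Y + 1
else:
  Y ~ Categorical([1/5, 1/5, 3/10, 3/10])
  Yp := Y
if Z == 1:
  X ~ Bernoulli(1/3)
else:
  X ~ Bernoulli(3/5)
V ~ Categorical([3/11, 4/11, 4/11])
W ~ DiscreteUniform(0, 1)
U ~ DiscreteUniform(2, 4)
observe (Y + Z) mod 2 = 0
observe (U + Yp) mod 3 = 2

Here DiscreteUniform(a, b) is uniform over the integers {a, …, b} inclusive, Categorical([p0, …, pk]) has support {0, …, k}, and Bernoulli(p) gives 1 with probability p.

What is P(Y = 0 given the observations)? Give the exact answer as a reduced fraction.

Enumerate traces; 48 have nonzero weight after conditioning:
  (Z=0, Y=0, X=0, V=0, W=0, U=2) weight 1/1100
  (Z=0, Y=0, X=0, V=0, W=1, U=2) weight 1/1100
  (Z=0, Y=0, X=0, V=1, W=0, U=2) weight 1/825
  (Z=0, Y=0, X=0, V=1, W=1, U=2) weight 1/825
  (Z=0, Y=0, X=0, V=2, W=0, U=2) weight 1/825
  (Z=0, Y=0, X=0, V=2, W=1, U=2) weight 1/825
  (Z=0, Y=0, X=1, V=0, W=0, U=2) weight 3/2200
  (Z=0, Y=0, X=1, V=0, W=1, U=2) weight 3/2200
  (Z=0, Y=2, X=0, V=0, W=0, U=3) weight 3/2200
  (Z=1, Y=1, X=0, V=0, W=0, U=3) weight 1/176
  … 38 more
Group by Y:
  weight(Y=0) = 1/60
  weight(Y=1) = 1/16
  weight(Y=2) = 1/40
  weight(Y=3) = 1/16
Total weight = 1/60 + 1/16 + 1/40 + 1/16 = 1/6
P(Y=0 | obs) = 1/60 / 1/6 = 1/10
P(Y=1 | obs) = 1/16 / 1/6 = 3/8
P(Y=2 | obs) = 1/40 / 1/6 = 3/20
P(Y=3 | obs) = 1/16 / 1/6 = 3/8

P(Y = 0 | obs) = 1/10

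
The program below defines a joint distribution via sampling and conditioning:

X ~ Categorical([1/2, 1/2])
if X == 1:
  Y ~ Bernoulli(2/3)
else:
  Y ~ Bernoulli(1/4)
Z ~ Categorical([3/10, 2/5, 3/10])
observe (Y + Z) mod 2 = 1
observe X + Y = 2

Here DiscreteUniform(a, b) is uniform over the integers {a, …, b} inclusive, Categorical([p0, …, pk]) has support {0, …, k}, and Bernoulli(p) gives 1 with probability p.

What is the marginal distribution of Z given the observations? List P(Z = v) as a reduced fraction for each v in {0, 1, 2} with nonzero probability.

P(Z=0) = 1/2, P(Z=2) = 1/2

Enumerate traces; 2 have nonzero weight after conditioning:
  (X=1, Y=1, Z=0) weight 1/10
  (X=1, Y=1, Z=2) weight 1/10
Group by Z:
  weight(Z=0) = 1/10
  weight(Z=2) = 1/10
Total weight = 1/10 + 1/10 = 1/5
P(Z=0 | obs) = 1/10 / 1/5 = 1/2
P(Z=2 | obs) = 1/10 / 1/5 = 1/2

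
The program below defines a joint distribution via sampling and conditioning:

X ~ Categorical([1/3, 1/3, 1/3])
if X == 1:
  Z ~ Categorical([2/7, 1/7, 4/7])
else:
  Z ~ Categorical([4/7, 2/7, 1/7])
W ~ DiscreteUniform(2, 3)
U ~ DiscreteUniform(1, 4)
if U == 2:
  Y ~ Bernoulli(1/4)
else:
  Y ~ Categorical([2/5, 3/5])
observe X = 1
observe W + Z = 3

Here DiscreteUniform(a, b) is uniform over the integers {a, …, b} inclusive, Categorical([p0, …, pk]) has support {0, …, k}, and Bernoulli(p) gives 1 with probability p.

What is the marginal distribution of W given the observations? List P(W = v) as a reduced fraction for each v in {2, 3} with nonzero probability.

P(W=2) = 1/3, P(W=3) = 2/3

Enumerate traces; 16 have nonzero weight after conditioning:
  (X=1, Z=0, W=3, U=1, Y=0) weight 1/210
  (X=1, Z=0, W=3, U=1, Y=1) weight 1/140
  (X=1, Z=0, W=3, U=2, Y=0) weight 1/112
  (X=1, Z=0, W=3, U=2, Y=1) weight 1/336
  (X=1, Z=0, W=3, U=3, Y=0) weight 1/210
  (X=1, Z=0, W=3, U=3, Y=1) weight 1/140
  (X=1, Z=0, W=3, U=4, Y=0) weight 1/210
  (X=1, Z=0, W=3, U=4, Y=1) weight 1/140
  (X=1, Z=1, W=2, U=1, Y=0) weight 1/420
  … 7 more
Group by W:
  weight(W=2) = 1/42
  weight(W=3) = 1/21
Total weight = 1/42 + 1/21 = 1/14
P(W=2 | obs) = 1/42 / 1/14 = 1/3
P(W=3 | obs) = 1/21 / 1/14 = 2/3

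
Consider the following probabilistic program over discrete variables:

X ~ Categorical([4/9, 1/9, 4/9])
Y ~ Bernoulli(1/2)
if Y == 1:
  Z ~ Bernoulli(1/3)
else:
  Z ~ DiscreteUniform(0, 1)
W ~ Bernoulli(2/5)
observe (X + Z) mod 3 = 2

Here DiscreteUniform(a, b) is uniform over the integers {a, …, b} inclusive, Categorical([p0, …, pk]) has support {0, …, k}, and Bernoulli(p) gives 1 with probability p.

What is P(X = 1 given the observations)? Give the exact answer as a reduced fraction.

P(X = 1 | obs) = 5/33

Enumerate traces; 8 have nonzero weight after conditioning:
  (X=1, Y=0, Z=1, W=0) weight 1/60
  (X=1, Y=0, Z=1, W=1) weight 1/90
  (X=1, Y=1, Z=1, W=0) weight 1/90
  (X=1, Y=1, Z=1, W=1) weight 1/135
  (X=2, Y=0, Z=0, W=0) weight 1/15
  (X=2, Y=0, Z=0, W=1) weight 2/45
  (X=2, Y=1, Z=0, W=0) weight 4/45
  (X=2, Y=1, Z=0, W=1) weight 8/135
Group by X:
  weight(X=1) = 5/108
  weight(X=2) = 7/27
Total weight = 5/108 + 7/27 = 11/36
P(X=1 | obs) = 5/108 / 11/36 = 5/33
P(X=2 | obs) = 7/27 / 11/36 = 28/33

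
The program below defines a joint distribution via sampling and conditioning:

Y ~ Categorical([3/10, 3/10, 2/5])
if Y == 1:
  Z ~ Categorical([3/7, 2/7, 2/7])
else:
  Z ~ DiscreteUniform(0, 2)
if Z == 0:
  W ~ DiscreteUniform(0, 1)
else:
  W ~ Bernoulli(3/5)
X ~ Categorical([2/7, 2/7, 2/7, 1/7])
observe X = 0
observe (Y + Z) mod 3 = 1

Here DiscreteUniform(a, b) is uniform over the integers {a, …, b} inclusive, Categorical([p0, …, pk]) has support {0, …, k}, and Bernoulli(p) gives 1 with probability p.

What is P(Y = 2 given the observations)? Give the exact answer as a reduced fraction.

Enumerate traces; 6 have nonzero weight after conditioning:
  (Y=0, Z=1, W=0, X=0) weight 2/175
  (Y=0, Z=1, W=1, X=0) weight 3/175
  (Y=1, Z=0, W=0, X=0) weight 9/490
  (Y=1, Z=0, W=1, X=0) weight 9/490
  (Y=2, Z=2, W=0, X=0) weight 8/525
  (Y=2, Z=2, W=1, X=0) weight 4/175
Group by Y:
  weight(Y=0) = 1/35
  weight(Y=1) = 9/245
  weight(Y=2) = 4/105
Total weight = 1/35 + 9/245 + 4/105 = 76/735
P(Y=0 | obs) = 1/35 / 76/735 = 21/76
P(Y=1 | obs) = 9/245 / 76/735 = 27/76
P(Y=2 | obs) = 4/105 / 76/735 = 7/19

P(Y = 2 | obs) = 7/19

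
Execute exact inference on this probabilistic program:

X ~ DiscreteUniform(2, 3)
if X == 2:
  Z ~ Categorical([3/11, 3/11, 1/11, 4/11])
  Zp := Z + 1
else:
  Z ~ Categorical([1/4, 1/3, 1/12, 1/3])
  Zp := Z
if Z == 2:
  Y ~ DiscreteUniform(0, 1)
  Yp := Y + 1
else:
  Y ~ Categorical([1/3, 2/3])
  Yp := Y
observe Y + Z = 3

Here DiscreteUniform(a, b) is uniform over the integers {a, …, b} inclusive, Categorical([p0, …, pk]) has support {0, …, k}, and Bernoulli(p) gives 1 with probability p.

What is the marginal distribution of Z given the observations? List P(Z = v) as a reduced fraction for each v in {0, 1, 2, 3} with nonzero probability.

P(Z=2) = 3/11, P(Z=3) = 8/11

Enumerate traces; 4 have nonzero weight after conditioning:
  (X=2, Z=2, Y=1) weight 1/44
  (X=2, Z=3, Y=0) weight 2/33
  (X=3, Z=2, Y=1) weight 1/48
  (X=3, Z=3, Y=0) weight 1/18
Group by Z:
  weight(Z=2) = 23/528
  weight(Z=3) = 23/198
Total weight = 23/528 + 23/198 = 23/144
P(Z=2 | obs) = 23/528 / 23/144 = 3/11
P(Z=3 | obs) = 23/198 / 23/144 = 8/11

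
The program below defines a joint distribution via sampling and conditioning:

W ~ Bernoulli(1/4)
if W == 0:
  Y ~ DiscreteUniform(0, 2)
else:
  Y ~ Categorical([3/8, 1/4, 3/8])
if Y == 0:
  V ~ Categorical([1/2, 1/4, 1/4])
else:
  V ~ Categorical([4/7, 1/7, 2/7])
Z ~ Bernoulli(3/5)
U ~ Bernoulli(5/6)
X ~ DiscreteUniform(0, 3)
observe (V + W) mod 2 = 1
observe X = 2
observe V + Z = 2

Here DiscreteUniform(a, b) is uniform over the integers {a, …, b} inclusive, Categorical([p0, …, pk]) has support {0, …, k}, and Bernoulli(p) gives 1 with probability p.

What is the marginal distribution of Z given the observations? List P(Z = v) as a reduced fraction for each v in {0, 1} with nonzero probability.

Enumerate traces; 12 have nonzero weight after conditioning:
  (W=0, Y=0, V=1, Z=1, U=0, X=2) weight 1/640
  (W=0, Y=0, V=1, Z=1, U=1, X=2) weight 1/128
  (W=0, Y=1, V=1, Z=1, U=0, X=2) weight 1/1120
  (W=0, Y=1, V=1, Z=1, U=1, X=2) weight 1/224
  (W=0, Y=2, V=1, Z=1, U=0, X=2) weight 1/1120
  (W=0, Y=2, V=1, Z=1, U=1, X=2) weight 1/224
  (W=1, Y=0, V=2, Z=0, U=0, X=2) weight 1/2560
  (W=1, Y=0, V=2, Z=0, U=1, X=2) weight 1/512
  … 4 more
Group by Z:
  weight(Z=0) = 61/8960
  weight(Z=1) = 9/448
Total weight = 61/8960 + 9/448 = 241/8960
P(Z=0 | obs) = 61/8960 / 241/8960 = 61/241
P(Z=1 | obs) = 9/448 / 241/8960 = 180/241

P(Z=0) = 61/241, P(Z=1) = 180/241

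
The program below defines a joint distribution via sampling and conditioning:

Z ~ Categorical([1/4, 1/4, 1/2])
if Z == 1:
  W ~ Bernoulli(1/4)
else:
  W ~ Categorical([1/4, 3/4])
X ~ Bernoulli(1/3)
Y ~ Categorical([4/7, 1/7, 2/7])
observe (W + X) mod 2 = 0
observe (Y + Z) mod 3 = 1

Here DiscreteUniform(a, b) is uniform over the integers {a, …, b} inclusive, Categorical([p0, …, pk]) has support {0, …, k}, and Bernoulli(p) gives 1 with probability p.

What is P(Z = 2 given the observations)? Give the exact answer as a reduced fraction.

P(Z = 2 | obs) = 20/53

Enumerate traces; 6 have nonzero weight after conditioning:
  (Z=0, W=0, X=0, Y=1) weight 1/168
  (Z=0, W=1, X=1, Y=1) weight 1/112
  (Z=1, W=0, X=0, Y=0) weight 1/14
  (Z=1, W=1, X=1, Y=0) weight 1/84
  (Z=2, W=0, X=0, Y=2) weight 1/42
  (Z=2, W=1, X=1, Y=2) weight 1/28
Group by Z:
  weight(Z=0) = 5/336
  weight(Z=1) = 1/12
  weight(Z=2) = 5/84
Total weight = 5/336 + 1/12 + 5/84 = 53/336
P(Z=0 | obs) = 5/336 / 53/336 = 5/53
P(Z=1 | obs) = 1/12 / 53/336 = 28/53
P(Z=2 | obs) = 5/84 / 53/336 = 20/53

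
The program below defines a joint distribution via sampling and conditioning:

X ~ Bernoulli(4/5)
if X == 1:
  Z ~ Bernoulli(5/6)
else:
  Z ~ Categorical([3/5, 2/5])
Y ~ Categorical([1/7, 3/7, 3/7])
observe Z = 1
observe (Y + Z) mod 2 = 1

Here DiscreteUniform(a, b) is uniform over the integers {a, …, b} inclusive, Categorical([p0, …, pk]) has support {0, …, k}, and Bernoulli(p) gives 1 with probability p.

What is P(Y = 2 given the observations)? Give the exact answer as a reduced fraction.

P(Y = 2 | obs) = 3/4

Enumerate traces; 4 have nonzero weight after conditioning:
  (X=0, Z=1, Y=0) weight 2/175
  (X=0, Z=1, Y=2) weight 6/175
  (X=1, Z=1, Y=0) weight 2/21
  (X=1, Z=1, Y=2) weight 2/7
Group by Y:
  weight(Y=0) = 8/75
  weight(Y=2) = 8/25
Total weight = 8/75 + 8/25 = 32/75
P(Y=0 | obs) = 8/75 / 32/75 = 1/4
P(Y=2 | obs) = 8/25 / 32/75 = 3/4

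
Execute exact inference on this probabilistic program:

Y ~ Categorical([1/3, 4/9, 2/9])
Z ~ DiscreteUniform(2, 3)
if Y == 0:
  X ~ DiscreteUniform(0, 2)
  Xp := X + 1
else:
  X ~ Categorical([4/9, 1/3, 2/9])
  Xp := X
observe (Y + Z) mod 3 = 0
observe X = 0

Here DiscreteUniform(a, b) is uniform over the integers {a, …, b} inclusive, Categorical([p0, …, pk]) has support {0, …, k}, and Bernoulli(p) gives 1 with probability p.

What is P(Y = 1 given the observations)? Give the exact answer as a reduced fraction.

Enumerate traces; 2 have nonzero weight after conditioning:
  (Y=0, Z=3, X=0) weight 1/18
  (Y=1, Z=2, X=0) weight 8/81
Group by Y:
  weight(Y=0) = 1/18
  weight(Y=1) = 8/81
Total weight = 1/18 + 8/81 = 25/162
P(Y=0 | obs) = 1/18 / 25/162 = 9/25
P(Y=1 | obs) = 8/81 / 25/162 = 16/25

P(Y = 1 | obs) = 16/25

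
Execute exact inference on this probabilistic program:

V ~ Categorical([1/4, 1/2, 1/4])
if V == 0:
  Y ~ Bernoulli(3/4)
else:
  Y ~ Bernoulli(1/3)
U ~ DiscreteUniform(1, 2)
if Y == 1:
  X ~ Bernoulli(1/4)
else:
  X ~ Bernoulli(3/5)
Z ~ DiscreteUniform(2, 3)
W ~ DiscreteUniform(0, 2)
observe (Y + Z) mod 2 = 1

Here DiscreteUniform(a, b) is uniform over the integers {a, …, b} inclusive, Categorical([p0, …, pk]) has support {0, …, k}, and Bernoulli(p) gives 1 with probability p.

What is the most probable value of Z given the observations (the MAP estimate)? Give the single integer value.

Enumerate traces; 72 have nonzero weight after conditioning:
  (V=0, Y=0, U=1, X=0, Z=3, W=0) weight 1/480
  (V=0, Y=0, U=1, X=0, Z=3, W=1) weight 1/480
  (V=0, Y=0, U=1, X=0, Z=3, W=2) weight 1/480
  (V=0, Y=0, U=1, X=1, Z=3, W=0) weight 1/320
  (V=0, Y=0, U=1, X=1, Z=3, W=1) weight 1/320
  (V=0, Y=0, U=1, X=1, Z=3, W=2) weight 1/320
  (V=0, Y=0, U=2, X=0, Z=3, W=0) weight 1/480
  (V=0, Y=0, U=2, X=0, Z=3, W=1) weight 1/480
  (V=0, Y=1, U=1, X=0, Z=2, W=0) weight 3/256
  … 63 more
Group by Z:
  weight(Z=2) = 7/32
  weight(Z=3) = 9/32
Total weight = 7/32 + 9/32 = 1/2
P(Z=2 | obs) = 7/32 / 1/2 = 7/16
P(Z=3 | obs) = 9/32 / 1/2 = 9/16
argmax = 3

argmax_v P(Z = v | obs) = 3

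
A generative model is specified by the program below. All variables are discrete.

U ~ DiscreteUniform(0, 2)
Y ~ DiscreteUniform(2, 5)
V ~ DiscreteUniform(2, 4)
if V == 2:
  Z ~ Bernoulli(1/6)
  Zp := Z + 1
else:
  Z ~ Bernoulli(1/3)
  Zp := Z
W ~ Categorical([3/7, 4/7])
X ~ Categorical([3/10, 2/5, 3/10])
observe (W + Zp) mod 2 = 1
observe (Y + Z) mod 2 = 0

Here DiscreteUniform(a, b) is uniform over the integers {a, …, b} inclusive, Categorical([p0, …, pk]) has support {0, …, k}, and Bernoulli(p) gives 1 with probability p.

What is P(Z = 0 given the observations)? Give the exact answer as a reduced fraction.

P(Z = 0 | obs) = 47/63

Enumerate traces; 108 have nonzero weight after conditioning:
  (U=0, Y=2, V=2, Z=0, W=0, X=0) weight 1/336
  (U=0, Y=2, V=2, Z=0, W=0, X=1) weight 1/252
  (U=0, Y=2, V=2, Z=0, W=0, X=2) weight 1/336
  (U=0, Y=2, V=3, Z=0, W=1, X=0) weight 1/315
  (U=0, Y=2, V=3, Z=0, W=1, X=1) weight 4/945
  (U=0, Y=2, V=3, Z=0, W=1, X=2) weight 1/315
  (U=0, Y=2, V=4, Z=0, W=1, X=0) weight 1/315
  (U=0, Y=2, V=4, Z=0, W=1, X=1) weight 4/945
  (U=0, Y=3, V=2, Z=1, W=1, X=0) weight 1/1260
  … 99 more
Group by Z:
  weight(Z=0) = 47/252
  weight(Z=1) = 4/63
Total weight = 47/252 + 4/63 = 1/4
P(Z=0 | obs) = 47/252 / 1/4 = 47/63
P(Z=1 | obs) = 4/63 / 1/4 = 16/63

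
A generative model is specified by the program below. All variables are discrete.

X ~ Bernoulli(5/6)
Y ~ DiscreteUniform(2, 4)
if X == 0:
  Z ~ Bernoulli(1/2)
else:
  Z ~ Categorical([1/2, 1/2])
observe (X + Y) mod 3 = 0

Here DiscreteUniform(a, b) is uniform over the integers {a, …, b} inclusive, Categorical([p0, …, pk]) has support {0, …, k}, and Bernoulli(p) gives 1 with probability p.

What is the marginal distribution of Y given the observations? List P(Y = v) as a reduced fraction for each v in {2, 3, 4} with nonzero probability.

Enumerate traces; 4 have nonzero weight after conditioning:
  (X=0, Y=3, Z=0) weight 1/36
  (X=0, Y=3, Z=1) weight 1/36
  (X=1, Y=2, Z=0) weight 5/36
  (X=1, Y=2, Z=1) weight 5/36
Group by Y:
  weight(Y=2) = 5/18
  weight(Y=3) = 1/18
Total weight = 5/18 + 1/18 = 1/3
P(Y=2 | obs) = 5/18 / 1/3 = 5/6
P(Y=3 | obs) = 1/18 / 1/3 = 1/6

P(Y=2) = 5/6, P(Y=3) = 1/6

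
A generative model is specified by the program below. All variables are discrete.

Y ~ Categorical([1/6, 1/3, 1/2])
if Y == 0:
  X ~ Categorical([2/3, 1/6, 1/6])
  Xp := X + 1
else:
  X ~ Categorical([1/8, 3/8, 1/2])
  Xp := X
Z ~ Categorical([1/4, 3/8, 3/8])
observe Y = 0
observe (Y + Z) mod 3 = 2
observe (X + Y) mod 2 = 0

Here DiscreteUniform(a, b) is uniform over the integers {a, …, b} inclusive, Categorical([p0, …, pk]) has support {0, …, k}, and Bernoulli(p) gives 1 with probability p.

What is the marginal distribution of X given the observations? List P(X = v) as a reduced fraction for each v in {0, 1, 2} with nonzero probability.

Enumerate traces; 2 have nonzero weight after conditioning:
  (Y=0, X=0, Z=2) weight 1/24
  (Y=0, X=2, Z=2) weight 1/96
Group by X:
  weight(X=0) = 1/24
  weight(X=2) = 1/96
Total weight = 1/24 + 1/96 = 5/96
P(X=0 | obs) = 1/24 / 5/96 = 4/5
P(X=2 | obs) = 1/96 / 5/96 = 1/5

P(X=0) = 4/5, P(X=2) = 1/5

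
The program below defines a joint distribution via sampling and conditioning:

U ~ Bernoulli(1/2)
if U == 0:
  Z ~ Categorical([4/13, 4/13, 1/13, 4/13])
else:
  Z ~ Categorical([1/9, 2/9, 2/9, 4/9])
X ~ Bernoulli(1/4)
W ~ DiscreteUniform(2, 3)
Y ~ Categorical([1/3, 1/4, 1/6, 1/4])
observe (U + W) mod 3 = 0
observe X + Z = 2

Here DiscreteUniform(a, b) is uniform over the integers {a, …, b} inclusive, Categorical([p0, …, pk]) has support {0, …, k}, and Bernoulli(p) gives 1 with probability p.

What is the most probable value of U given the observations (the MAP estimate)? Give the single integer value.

argmax_v P(U = v | obs) = 1

Enumerate traces; 16 have nonzero weight after conditioning:
  (U=0, Z=1, X=1, W=3, Y=0) weight 1/156
  (U=0, Z=1, X=1, W=3, Y=1) weight 1/208
  (U=0, Z=1, X=1, W=3, Y=2) weight 1/312
  (U=0, Z=1, X=1, W=3, Y=3) weight 1/208
  (U=0, Z=2, X=0, W=3, Y=0) weight 1/208
  (U=0, Z=2, X=0, W=3, Y=1) weight 3/832
  (U=0, Z=2, X=0, W=3, Y=2) weight 1/416
  (U=0, Z=2, X=0, W=3, Y=3) weight 3/832
  (U=1, Z=1, X=1, W=2, Y=0) weight 1/216
  … 7 more
Group by U:
  weight(U=0) = 7/208
  weight(U=1) = 1/18
Total weight = 7/208 + 1/18 = 167/1872
P(U=0 | obs) = 7/208 / 167/1872 = 63/167
P(U=1 | obs) = 1/18 / 167/1872 = 104/167
argmax = 1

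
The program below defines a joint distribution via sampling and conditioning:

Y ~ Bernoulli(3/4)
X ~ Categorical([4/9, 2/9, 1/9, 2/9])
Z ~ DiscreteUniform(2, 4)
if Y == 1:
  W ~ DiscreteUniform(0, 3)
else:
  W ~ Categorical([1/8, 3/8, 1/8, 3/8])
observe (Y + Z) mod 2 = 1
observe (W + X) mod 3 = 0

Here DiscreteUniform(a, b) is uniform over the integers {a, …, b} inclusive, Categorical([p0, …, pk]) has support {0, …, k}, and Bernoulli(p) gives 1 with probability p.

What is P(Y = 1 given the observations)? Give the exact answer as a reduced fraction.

Enumerate traces; 18 have nonzero weight after conditioning:
  (Y=0, X=0, Z=3, W=0) weight 1/216
  (Y=0, X=0, Z=3, W=3) weight 1/72
  (Y=0, X=1, Z=3, W=2) weight 1/432
  (Y=0, X=2, Z=3, W=1) weight 1/288
  (Y=0, X=3, Z=3, W=0) weight 1/432
  (Y=0, X=3, Z=3, W=3) weight 1/144
  (Y=1, X=0, Z=2, W=0) weight 1/36
  (Y=1, X=0, Z=2, W=3) weight 1/36
  … 10 more
Group by Y:
  weight(Y=0) = 29/864
  weight(Y=1) = 5/24
Total weight = 29/864 + 5/24 = 209/864
P(Y=0 | obs) = 29/864 / 209/864 = 29/209
P(Y=1 | obs) = 5/24 / 209/864 = 180/209

P(Y = 1 | obs) = 180/209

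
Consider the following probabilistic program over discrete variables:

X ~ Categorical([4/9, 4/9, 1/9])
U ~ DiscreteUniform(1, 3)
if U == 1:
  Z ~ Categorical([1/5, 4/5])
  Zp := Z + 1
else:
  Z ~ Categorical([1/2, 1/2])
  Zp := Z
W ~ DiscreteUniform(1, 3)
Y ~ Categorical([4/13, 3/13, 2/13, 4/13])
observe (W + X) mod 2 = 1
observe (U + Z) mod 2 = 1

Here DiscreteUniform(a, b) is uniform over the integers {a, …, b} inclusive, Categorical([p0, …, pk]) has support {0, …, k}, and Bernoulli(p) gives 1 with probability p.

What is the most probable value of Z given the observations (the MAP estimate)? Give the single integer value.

Enumerate traces; 60 have nonzero weight after conditioning:
  (X=0, U=1, Z=0, W=1, Y=0) weight 16/5265
  (X=0, U=1, Z=0, W=1, Y=1) weight 4/1755
  (X=0, U=1, Z=0, W=1, Y=2) weight 8/5265
  (X=0, U=1, Z=0, W=1, Y=3) weight 16/5265
  (X=0, U=1, Z=0, W=3, Y=0) weight 16/5265
  (X=0, U=1, Z=0, W=3, Y=1) weight 4/1755
  (X=0, U=1, Z=0, W=3, Y=2) weight 8/5265
  (X=0, U=1, Z=0, W=3, Y=3) weight 16/5265
  (X=0, U=2, Z=1, W=1, Y=0) weight 8/1053
  … 51 more
Group by Z:
  weight(Z=0) = 49/405
  weight(Z=1) = 7/81
Total weight = 49/405 + 7/81 = 28/135
P(Z=0 | obs) = 49/405 / 28/135 = 7/12
P(Z=1 | obs) = 7/81 / 28/135 = 5/12
argmax = 0

argmax_v P(Z = v | obs) = 0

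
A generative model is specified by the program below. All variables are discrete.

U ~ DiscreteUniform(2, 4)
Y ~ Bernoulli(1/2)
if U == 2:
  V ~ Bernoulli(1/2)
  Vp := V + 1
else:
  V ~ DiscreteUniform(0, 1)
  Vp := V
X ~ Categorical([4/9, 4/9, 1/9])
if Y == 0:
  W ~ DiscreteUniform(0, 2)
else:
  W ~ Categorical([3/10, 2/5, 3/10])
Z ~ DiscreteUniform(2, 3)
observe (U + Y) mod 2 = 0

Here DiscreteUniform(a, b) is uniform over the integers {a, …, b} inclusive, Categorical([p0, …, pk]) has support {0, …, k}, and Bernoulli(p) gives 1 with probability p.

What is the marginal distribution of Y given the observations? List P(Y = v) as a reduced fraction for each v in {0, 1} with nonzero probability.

P(Y=0) = 2/3, P(Y=1) = 1/3

Enumerate traces; 108 have nonzero weight after conditioning:
  (U=2, Y=0, V=0, X=0, W=0, Z=2) weight 1/162
  (U=2, Y=0, V=0, X=0, W=0, Z=3) weight 1/162
  (U=2, Y=0, V=0, X=0, W=1, Z=2) weight 1/162
  (U=2, Y=0, V=0, X=0, W=1, Z=3) weight 1/162
  (U=2, Y=0, V=0, X=0, W=2, Z=2) weight 1/162
  (U=2, Y=0, V=0, X=0, W=2, Z=3) weight 1/162
  (U=2, Y=0, V=0, X=1, W=0, Z=2) weight 1/162
  (U=2, Y=0, V=0, X=1, W=0, Z=3) weight 1/162
  (U=3, Y=1, V=0, X=0, W=0, Z=2) weight 1/180
  … 99 more
Group by Y:
  weight(Y=0) = 1/3
  weight(Y=1) = 1/6
Total weight = 1/3 + 1/6 = 1/2
P(Y=0 | obs) = 1/3 / 1/2 = 2/3
P(Y=1 | obs) = 1/6 / 1/2 = 1/3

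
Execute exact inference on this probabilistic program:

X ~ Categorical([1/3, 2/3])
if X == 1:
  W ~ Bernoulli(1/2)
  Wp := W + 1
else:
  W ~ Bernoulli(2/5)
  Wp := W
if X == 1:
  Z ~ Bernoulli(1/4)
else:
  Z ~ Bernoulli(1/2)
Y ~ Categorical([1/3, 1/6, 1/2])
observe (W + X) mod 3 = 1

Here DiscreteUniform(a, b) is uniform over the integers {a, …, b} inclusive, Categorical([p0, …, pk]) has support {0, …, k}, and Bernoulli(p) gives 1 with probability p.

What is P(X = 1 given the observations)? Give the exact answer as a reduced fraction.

P(X = 1 | obs) = 5/7

Enumerate traces; 12 have nonzero weight after conditioning:
  (X=0, W=1, Z=0, Y=0) weight 1/45
  (X=0, W=1, Z=0, Y=1) weight 1/90
  (X=0, W=1, Z=0, Y=2) weight 1/30
  (X=0, W=1, Z=1, Y=0) weight 1/45
  (X=0, W=1, Z=1, Y=1) weight 1/90
  (X=0, W=1, Z=1, Y=2) weight 1/30
  (X=1, W=0, Z=0, Y=0) weight 1/12
  (X=1, W=0, Z=0, Y=1) weight 1/24
  … 4 more
Group by X:
  weight(X=0) = 2/15
  weight(X=1) = 1/3
Total weight = 2/15 + 1/3 = 7/15
P(X=0 | obs) = 2/15 / 7/15 = 2/7
P(X=1 | obs) = 1/3 / 7/15 = 5/7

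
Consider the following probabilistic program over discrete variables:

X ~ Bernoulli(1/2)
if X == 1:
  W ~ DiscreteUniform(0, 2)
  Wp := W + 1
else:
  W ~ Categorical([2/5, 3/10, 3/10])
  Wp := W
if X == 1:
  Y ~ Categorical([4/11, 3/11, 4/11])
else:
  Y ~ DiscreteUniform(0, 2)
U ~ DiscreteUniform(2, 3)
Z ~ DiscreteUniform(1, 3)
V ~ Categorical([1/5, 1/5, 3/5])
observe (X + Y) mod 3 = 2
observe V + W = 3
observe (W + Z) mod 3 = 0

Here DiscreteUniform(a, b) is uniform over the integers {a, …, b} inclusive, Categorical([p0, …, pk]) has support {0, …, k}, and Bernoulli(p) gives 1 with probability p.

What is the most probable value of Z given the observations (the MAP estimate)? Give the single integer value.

Enumerate traces; 8 have nonzero weight after conditioning:
  (X=0, W=1, Y=2, U=2, Z=2, V=2) weight 1/200
  (X=0, W=1, Y=2, U=3, Z=2, V=2) weight 1/200
  (X=0, W=2, Y=2, U=2, Z=1, V=1) weight 1/600
  (X=0, W=2, Y=2, U=3, Z=1, V=1) weight 1/600
  (X=1, W=1, Y=1, U=2, Z=2, V=2) weight 1/220
  (X=1, W=1, Y=1, U=3, Z=2, V=2) weight 1/220
  (X=1, W=2, Y=1, U=2, Z=1, V=1) weight 1/660
  (X=1, W=2, Y=1, U=3, Z=1, V=1) weight 1/660
Group by Z:
  weight(Z=1) = 7/1100
  weight(Z=2) = 21/1100
Total weight = 7/1100 + 21/1100 = 7/275
P(Z=1 | obs) = 7/1100 / 7/275 = 1/4
P(Z=2 | obs) = 21/1100 / 7/275 = 3/4
argmax = 2

argmax_v P(Z = v | obs) = 2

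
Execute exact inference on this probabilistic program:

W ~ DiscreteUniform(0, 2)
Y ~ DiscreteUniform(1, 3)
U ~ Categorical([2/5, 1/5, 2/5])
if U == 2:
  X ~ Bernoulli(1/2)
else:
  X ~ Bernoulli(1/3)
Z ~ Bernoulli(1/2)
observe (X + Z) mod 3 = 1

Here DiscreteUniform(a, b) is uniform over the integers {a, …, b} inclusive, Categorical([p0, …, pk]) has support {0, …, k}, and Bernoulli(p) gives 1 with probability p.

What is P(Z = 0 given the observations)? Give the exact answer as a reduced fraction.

P(Z = 0 | obs) = 2/5

Enumerate traces; 54 have nonzero weight after conditioning:
  (W=0, Y=1, U=0, X=0, Z=1) weight 2/135
  (W=0, Y=1, U=0, X=1, Z=0) weight 1/135
  (W=0, Y=1, U=1, X=0, Z=1) weight 1/135
  (W=0, Y=1, U=1, X=1, Z=0) weight 1/270
  (W=0, Y=1, U=2, X=0, Z=1) weight 1/90
  (W=0, Y=1, U=2, X=1, Z=0) weight 1/90
  (W=0, Y=2, U=0, X=0, Z=1) weight 2/135
  (W=0, Y=2, U=0, X=1, Z=0) weight 1/135
  … 46 more
Group by Z:
  weight(Z=0) = 1/5
  weight(Z=1) = 3/10
Total weight = 1/5 + 3/10 = 1/2
P(Z=0 | obs) = 1/5 / 1/2 = 2/5
P(Z=1 | obs) = 3/10 / 1/2 = 3/5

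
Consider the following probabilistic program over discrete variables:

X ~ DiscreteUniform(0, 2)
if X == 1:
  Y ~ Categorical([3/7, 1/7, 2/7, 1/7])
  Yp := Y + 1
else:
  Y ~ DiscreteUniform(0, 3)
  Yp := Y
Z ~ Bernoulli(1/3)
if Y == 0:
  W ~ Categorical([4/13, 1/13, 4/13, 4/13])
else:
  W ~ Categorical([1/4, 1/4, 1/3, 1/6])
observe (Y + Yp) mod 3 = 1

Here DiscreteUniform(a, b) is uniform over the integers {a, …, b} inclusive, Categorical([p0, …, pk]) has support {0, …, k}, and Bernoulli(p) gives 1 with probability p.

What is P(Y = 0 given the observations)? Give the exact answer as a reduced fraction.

Enumerate traces; 32 have nonzero weight after conditioning:
  (X=0, Y=2, Z=0, W=0) weight 1/72
  (X=0, Y=2, Z=0, W=1) weight 1/72
  (X=0, Y=2, Z=0, W=2) weight 1/54
  (X=0, Y=2, Z=0, W=3) weight 1/108
  (X=0, Y=2, Z=1, W=0) weight 1/144
  (X=0, Y=2, Z=1, W=1) weight 1/144
  (X=0, Y=2, Z=1, W=2) weight 1/108
  (X=0, Y=2, Z=1, W=3) weight 1/216
  (X=1, Y=0, Z=0, W=0) weight 8/273
  (X=1, Y=3, Z=0, W=0) weight 1/126
  … 22 more
Group by Y:
  weight(Y=0) = 1/7
  weight(Y=2) = 1/6
  weight(Y=3) = 1/21
Total weight = 1/7 + 1/6 + 1/21 = 5/14
P(Y=0 | obs) = 1/7 / 5/14 = 2/5
P(Y=2 | obs) = 1/6 / 5/14 = 7/15
P(Y=3 | obs) = 1/21 / 5/14 = 2/15

P(Y = 0 | obs) = 2/5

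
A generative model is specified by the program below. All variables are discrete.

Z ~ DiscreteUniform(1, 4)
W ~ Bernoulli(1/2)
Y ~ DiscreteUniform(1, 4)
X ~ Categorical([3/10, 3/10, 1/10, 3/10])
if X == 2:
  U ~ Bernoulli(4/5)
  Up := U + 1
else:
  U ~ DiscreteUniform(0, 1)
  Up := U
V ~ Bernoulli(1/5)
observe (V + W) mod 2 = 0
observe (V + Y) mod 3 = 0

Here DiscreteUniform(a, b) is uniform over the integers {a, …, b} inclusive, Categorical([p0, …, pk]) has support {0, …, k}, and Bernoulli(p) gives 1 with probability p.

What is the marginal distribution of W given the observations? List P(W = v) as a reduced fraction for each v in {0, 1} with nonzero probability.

P(W=0) = 4/5, P(W=1) = 1/5

Enumerate traces; 64 have nonzero weight after conditioning:
  (Z=1, W=0, Y=3, X=0, U=0, V=0) weight 3/800
  (Z=1, W=0, Y=3, X=0, U=1, V=0) weight 3/800
  (Z=1, W=0, Y=3, X=1, U=0, V=0) weight 3/800
  (Z=1, W=0, Y=3, X=1, U=1, V=0) weight 3/800
  (Z=1, W=0, Y=3, X=2, U=0, V=0) weight 1/2000
  (Z=1, W=0, Y=3, X=2, U=1, V=0) weight 1/500
  (Z=1, W=0, Y=3, X=3, U=0, V=0) weight 3/800
  (Z=1, W=0, Y=3, X=3, U=1, V=0) weight 3/800
  (Z=1, W=1, Y=2, X=0, U=0, V=1) weight 3/3200
  … 55 more
Group by W:
  weight(W=0) = 1/10
  weight(W=1) = 1/40
Total weight = 1/10 + 1/40 = 1/8
P(W=0 | obs) = 1/10 / 1/8 = 4/5
P(W=1 | obs) = 1/40 / 1/8 = 1/5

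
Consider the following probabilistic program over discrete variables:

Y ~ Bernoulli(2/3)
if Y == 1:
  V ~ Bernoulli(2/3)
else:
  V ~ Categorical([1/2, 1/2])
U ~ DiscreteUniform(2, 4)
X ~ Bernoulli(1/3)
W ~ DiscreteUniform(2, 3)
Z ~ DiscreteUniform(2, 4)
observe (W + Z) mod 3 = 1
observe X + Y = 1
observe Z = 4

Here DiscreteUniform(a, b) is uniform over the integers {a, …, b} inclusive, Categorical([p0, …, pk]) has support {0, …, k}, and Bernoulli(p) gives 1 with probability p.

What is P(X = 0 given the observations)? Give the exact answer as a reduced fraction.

P(X = 0 | obs) = 4/5

Enumerate traces; 12 have nonzero weight after conditioning:
  (Y=0, V=0, U=2, X=1, W=3, Z=4) weight 1/324
  (Y=0, V=0, U=3, X=1, W=3, Z=4) weight 1/324
  (Y=0, V=0, U=4, X=1, W=3, Z=4) weight 1/324
  (Y=0, V=1, U=2, X=1, W=3, Z=4) weight 1/324
  (Y=0, V=1, U=3, X=1, W=3, Z=4) weight 1/324
  (Y=0, V=1, U=4, X=1, W=3, Z=4) weight 1/324
  (Y=1, V=0, U=2, X=0, W=3, Z=4) weight 2/243
  (Y=1, V=0, U=3, X=0, W=3, Z=4) weight 2/243
  … 4 more
Group by X:
  weight(X=0) = 2/27
  weight(X=1) = 1/54
Total weight = 2/27 + 1/54 = 5/54
P(X=0 | obs) = 2/27 / 5/54 = 4/5
P(X=1 | obs) = 1/54 / 5/54 = 1/5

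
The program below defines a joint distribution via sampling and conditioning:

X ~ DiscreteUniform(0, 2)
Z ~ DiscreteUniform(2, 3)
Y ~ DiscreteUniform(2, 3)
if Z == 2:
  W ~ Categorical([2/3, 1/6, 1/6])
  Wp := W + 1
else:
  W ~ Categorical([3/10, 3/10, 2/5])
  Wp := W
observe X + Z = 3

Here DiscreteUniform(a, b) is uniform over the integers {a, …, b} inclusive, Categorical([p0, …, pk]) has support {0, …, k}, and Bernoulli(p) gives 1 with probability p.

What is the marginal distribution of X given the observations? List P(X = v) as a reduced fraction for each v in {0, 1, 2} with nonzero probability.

P(X=0) = 1/2, P(X=1) = 1/2

Enumerate traces; 12 have nonzero weight after conditioning:
  (X=0, Z=3, Y=2, W=0) weight 1/40
  (X=0, Z=3, Y=2, W=1) weight 1/40
  (X=0, Z=3, Y=2, W=2) weight 1/30
  (X=0, Z=3, Y=3, W=0) weight 1/40
  (X=0, Z=3, Y=3, W=1) weight 1/40
  (X=0, Z=3, Y=3, W=2) weight 1/30
  (X=1, Z=2, Y=2, W=0) weight 1/18
  (X=1, Z=2, Y=2, W=1) weight 1/72
  … 4 more
Group by X:
  weight(X=0) = 1/6
  weight(X=1) = 1/6
Total weight = 1/6 + 1/6 = 1/3
P(X=0 | obs) = 1/6 / 1/3 = 1/2
P(X=1 | obs) = 1/6 / 1/3 = 1/2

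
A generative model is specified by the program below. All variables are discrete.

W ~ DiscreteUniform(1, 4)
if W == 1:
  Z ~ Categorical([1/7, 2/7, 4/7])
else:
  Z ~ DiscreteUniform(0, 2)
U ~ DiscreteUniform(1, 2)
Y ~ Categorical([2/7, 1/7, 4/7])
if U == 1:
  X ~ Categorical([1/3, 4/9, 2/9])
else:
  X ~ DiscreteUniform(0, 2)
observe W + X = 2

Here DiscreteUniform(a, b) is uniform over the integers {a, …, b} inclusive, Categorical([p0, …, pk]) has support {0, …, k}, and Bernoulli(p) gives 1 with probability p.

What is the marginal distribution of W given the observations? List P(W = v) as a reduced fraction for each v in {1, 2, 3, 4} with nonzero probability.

P(W=1) = 7/13, P(W=2) = 6/13

Enumerate traces; 36 have nonzero weight after conditioning:
  (W=1, Z=0, U=1, Y=0, X=1) weight 1/441
  (W=1, Z=0, U=1, Y=1, X=1) weight 1/882
  (W=1, Z=0, U=1, Y=2, X=1) weight 2/441
  (W=1, Z=0, U=2, Y=0, X=1) weight 1/588
  (W=1, Z=0, U=2, Y=1, X=1) weight 1/1176
  (W=1, Z=0, U=2, Y=2, X=1) weight 1/294
  (W=1, Z=1, U=1, Y=0, X=1) weight 2/441
  (W=1, Z=1, U=1, Y=1, X=1) weight 1/441
  (W=2, Z=0, U=1, Y=0, X=0) weight 1/252
  … 27 more
Group by W:
  weight(W=1) = 7/72
  weight(W=2) = 1/12
Total weight = 7/72 + 1/12 = 13/72
P(W=1 | obs) = 7/72 / 13/72 = 7/13
P(W=2 | obs) = 1/12 / 13/72 = 6/13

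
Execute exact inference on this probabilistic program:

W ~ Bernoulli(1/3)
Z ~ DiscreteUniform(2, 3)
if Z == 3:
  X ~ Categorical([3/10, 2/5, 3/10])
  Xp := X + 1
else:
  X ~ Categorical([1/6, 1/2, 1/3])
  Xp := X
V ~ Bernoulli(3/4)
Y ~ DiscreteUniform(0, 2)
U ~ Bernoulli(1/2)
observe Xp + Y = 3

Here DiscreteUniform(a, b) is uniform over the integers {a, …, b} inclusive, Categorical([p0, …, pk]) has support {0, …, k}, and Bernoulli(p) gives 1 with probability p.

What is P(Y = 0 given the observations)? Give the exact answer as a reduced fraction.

P(Y = 0 | obs) = 9/55

Enumerate traces; 40 have nonzero weight after conditioning:
  (W=0, Z=2, X=1, V=0, Y=2, U=0) weight 1/144
  (W=0, Z=2, X=1, V=0, Y=2, U=1) weight 1/144
  (W=0, Z=2, X=1, V=1, Y=2, U=0) weight 1/48
  (W=0, Z=2, X=1, V=1, Y=2, U=1) weight 1/48
  (W=0, Z=2, X=2, V=0, Y=1, U=0) weight 1/216
  (W=0, Z=2, X=2, V=0, Y=1, U=1) weight 1/216
  (W=0, Z=2, X=2, V=1, Y=1, U=0) weight 1/72
  (W=0, Z=2, X=2, V=1, Y=1, U=1) weight 1/72
  (W=0, Z=3, X=2, V=0, Y=0, U=0) weight 1/240
  … 31 more
Group by Y:
  weight(Y=0) = 1/20
  weight(Y=1) = 11/90
  weight(Y=2) = 2/15
Total weight = 1/20 + 11/90 + 2/15 = 11/36
P(Y=0 | obs) = 1/20 / 11/36 = 9/55
P(Y=1 | obs) = 11/90 / 11/36 = 2/5
P(Y=2 | obs) = 2/15 / 11/36 = 24/55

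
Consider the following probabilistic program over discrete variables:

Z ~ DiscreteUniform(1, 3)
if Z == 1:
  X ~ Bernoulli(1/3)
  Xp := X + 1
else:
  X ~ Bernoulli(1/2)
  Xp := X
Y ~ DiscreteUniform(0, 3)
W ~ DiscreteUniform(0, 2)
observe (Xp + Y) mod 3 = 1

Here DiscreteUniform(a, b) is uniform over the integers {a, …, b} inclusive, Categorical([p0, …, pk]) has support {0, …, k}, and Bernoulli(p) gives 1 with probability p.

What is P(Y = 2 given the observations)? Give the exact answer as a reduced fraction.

Enumerate traces; 27 have nonzero weight after conditioning:
  (Z=1, X=0, Y=0, W=0) weight 1/54
  (Z=1, X=0, Y=0, W=1) weight 1/54
  (Z=1, X=0, Y=0, W=2) weight 1/54
  (Z=1, X=0, Y=3, W=0) weight 1/54
  (Z=1, X=0, Y=3, W=1) weight 1/54
  (Z=1, X=0, Y=3, W=2) weight 1/54
  (Z=1, X=1, Y=2, W=0) weight 1/108
  (Z=1, X=1, Y=2, W=1) weight 1/108
  (Z=2, X=0, Y=1, W=0) weight 1/72
  … 18 more
Group by Y:
  weight(Y=0) = 5/36
  weight(Y=1) = 1/12
  weight(Y=2) = 1/36
  weight(Y=3) = 5/36
Total weight = 5/36 + 1/12 + 1/36 + 5/36 = 7/18
P(Y=0 | obs) = 5/36 / 7/18 = 5/14
P(Y=1 | obs) = 1/12 / 7/18 = 3/14
P(Y=2 | obs) = 1/36 / 7/18 = 1/14
P(Y=3 | obs) = 5/36 / 7/18 = 5/14

P(Y = 2 | obs) = 1/14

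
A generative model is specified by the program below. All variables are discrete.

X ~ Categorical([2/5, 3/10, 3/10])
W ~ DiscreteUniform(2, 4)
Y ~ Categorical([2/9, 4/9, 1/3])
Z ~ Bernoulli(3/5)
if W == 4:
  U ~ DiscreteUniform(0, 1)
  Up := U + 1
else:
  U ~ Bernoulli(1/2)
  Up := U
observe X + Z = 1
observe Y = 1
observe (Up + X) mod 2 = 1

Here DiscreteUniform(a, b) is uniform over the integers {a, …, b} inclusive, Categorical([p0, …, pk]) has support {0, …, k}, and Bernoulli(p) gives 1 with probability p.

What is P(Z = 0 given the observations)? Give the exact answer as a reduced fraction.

Enumerate traces; 6 have nonzero weight after conditioning:
  (X=0, W=2, Y=1, Z=1, U=1) weight 4/225
  (X=0, W=3, Y=1, Z=1, U=1) weight 4/225
  (X=0, W=4, Y=1, Z=1, U=0) weight 4/225
  (X=1, W=2, Y=1, Z=0, U=0) weight 2/225
  (X=1, W=3, Y=1, Z=0, U=0) weight 2/225
  (X=1, W=4, Y=1, Z=0, U=1) weight 2/225
Group by Z:
  weight(Z=0) = 2/75
  weight(Z=1) = 4/75
Total weight = 2/75 + 4/75 = 2/25
P(Z=0 | obs) = 2/75 / 2/25 = 1/3
P(Z=1 | obs) = 4/75 / 2/25 = 2/3

P(Z = 0 | obs) = 1/3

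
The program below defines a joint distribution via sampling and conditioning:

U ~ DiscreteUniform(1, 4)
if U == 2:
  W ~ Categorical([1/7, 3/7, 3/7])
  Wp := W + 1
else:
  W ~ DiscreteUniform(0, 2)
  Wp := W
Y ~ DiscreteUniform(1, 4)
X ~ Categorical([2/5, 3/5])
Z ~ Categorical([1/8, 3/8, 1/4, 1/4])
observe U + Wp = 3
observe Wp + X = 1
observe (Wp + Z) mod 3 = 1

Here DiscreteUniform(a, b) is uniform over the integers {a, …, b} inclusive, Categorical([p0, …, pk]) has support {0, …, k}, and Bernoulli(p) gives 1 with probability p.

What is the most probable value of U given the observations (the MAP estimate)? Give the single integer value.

Enumerate traces; 12 have nonzero weight after conditioning:
  (U=2, W=0, Y=1, X=0, Z=0) weight 1/2240
  (U=2, W=0, Y=1, X=0, Z=3) weight 1/1120
  (U=2, W=0, Y=2, X=0, Z=0) weight 1/2240
  (U=2, W=0, Y=2, X=0, Z=3) weight 1/1120
  (U=2, W=0, Y=3, X=0, Z=0) weight 1/2240
  (U=2, W=0, Y=3, X=0, Z=3) weight 1/1120
  (U=2, W=0, Y=4, X=0, Z=0) weight 1/2240
  (U=2, W=0, Y=4, X=0, Z=3) weight 1/1120
  (U=3, W=0, Y=1, X=1, Z=1) weight 3/640
  … 3 more
Group by U:
  weight(U=2) = 3/560
  weight(U=3) = 3/160
Total weight = 3/560 + 3/160 = 27/1120
P(U=2 | obs) = 3/560 / 27/1120 = 2/9
P(U=3 | obs) = 3/160 / 27/1120 = 7/9
argmax = 3

argmax_v P(U = v | obs) = 3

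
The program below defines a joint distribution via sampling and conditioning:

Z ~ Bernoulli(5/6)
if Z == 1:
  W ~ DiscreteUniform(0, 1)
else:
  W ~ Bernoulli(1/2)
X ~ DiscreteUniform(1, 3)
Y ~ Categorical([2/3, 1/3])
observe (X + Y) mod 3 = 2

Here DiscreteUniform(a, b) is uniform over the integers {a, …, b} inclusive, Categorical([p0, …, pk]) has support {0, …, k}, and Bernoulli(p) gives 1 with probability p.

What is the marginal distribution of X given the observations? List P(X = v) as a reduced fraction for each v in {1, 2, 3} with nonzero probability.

P(X=1) = 1/3, P(X=2) = 2/3

Enumerate traces; 8 have nonzero weight after conditioning:
  (Z=0, W=0, X=1, Y=1) weight 1/108
  (Z=0, W=0, X=2, Y=0) weight 1/54
  (Z=0, W=1, X=1, Y=1) weight 1/108
  (Z=0, W=1, X=2, Y=0) weight 1/54
  (Z=1, W=0, X=1, Y=1) weight 5/108
  (Z=1, W=0, X=2, Y=0) weight 5/54
  (Z=1, W=1, X=1, Y=1) weight 5/108
  (Z=1, W=1, X=2, Y=0) weight 5/54
Group by X:
  weight(X=1) = 1/9
  weight(X=2) = 2/9
Total weight = 1/9 + 2/9 = 1/3
P(X=1 | obs) = 1/9 / 1/3 = 1/3
P(X=2 | obs) = 2/9 / 1/3 = 2/3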